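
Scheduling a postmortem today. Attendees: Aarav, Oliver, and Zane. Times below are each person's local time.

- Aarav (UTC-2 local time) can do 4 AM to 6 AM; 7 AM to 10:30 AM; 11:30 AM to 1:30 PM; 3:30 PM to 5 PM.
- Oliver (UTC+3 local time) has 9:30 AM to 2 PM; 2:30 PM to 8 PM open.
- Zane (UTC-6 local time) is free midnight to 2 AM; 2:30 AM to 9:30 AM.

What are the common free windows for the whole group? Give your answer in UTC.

Aarav in UTC: 06:00-08:00, 09:00-12:30, 13:30-15:30, 17:30-19:00 (add 2h to convert from UTC-2).
Oliver in UTC: 06:30-11:00, 11:30-17:00 (subtract 3h to convert from UTC+3).
Zane in UTC: 06:00-08:00, 08:30-15:30 (add 6h to convert from UTC-6).
Aarav ∩ Oliver: 06:30-08:00, 09:00-11:00, 11:30-12:30, 13:30-15:30.
Aarav ∩ Oliver ∩ Zane: 06:30-08:00, 09:00-11:00, 11:30-12:30, 13:30-15:30.

06:30-08:00, 09:00-11:00, 11:30-12:30, 13:30-15:30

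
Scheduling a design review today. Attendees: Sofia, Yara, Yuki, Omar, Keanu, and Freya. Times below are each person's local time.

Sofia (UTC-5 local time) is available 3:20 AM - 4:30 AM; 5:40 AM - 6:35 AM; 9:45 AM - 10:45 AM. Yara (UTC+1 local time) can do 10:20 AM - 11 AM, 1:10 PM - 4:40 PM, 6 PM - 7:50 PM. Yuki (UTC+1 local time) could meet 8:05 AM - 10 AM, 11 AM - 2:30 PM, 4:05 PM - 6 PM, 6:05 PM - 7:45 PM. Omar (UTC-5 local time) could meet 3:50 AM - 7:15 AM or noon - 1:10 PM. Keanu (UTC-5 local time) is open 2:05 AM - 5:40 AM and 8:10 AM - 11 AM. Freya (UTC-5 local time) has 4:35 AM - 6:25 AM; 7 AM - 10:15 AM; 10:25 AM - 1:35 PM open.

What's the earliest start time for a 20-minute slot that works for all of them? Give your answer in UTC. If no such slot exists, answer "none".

none

Sofia in UTC: 08:20-09:30, 10:40-11:35, 14:45-15:45 (add 5h to convert from UTC-5).
Yara in UTC: 09:20-10:00, 12:10-15:40, 17:00-18:50 (subtract 1h to convert from UTC+1).
Yuki in UTC: 07:05-09:00, 10:00-13:30, 15:05-17:00, 17:05-18:45 (subtract 1h to convert from UTC+1).
Omar in UTC: 08:50-12:15, 17:00-18:10 (add 5h to convert from UTC-5).
Keanu in UTC: 07:05-10:40, 13:10-16:00 (add 5h to convert from UTC-5).
Freya in UTC: 09:35-11:25, 12:00-15:15, 15:25-18:35 (add 5h to convert from UTC-5).
Sofia ∩ Yara: 09:20-09:30, 14:45-15:40.
Sofia ∩ Yara ∩ Yuki: 15:05-15:40.
Sofia ∩ Yara ∩ Yuki ∩ Omar: ∅.
Sofia ∩ Yara ∩ Yuki ∩ Omar ∩ Keanu: ∅.
Sofia ∩ Yara ∩ Yuki ∩ Omar ∩ Keanu ∩ Freya: ∅.
There is no time when everyone is free.
No common window is at least 20 minutes long.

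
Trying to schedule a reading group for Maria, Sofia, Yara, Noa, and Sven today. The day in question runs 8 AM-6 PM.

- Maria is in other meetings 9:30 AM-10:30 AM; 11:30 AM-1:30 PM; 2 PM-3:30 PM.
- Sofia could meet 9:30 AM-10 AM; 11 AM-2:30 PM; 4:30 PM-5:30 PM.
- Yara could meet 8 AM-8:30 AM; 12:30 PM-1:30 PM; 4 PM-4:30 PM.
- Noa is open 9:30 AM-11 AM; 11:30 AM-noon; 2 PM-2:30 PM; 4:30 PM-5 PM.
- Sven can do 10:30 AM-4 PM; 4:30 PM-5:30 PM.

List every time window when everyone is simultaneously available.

none

Maria free: 08:00-09:30, 10:30-11:30, 13:30-14:00, 15:30-18:00 (invert busy blocks within the working day).
Sofia free: 09:30-10:00, 11:00-14:30, 16:30-17:30.
Yara free: 08:00-08:30, 12:30-13:30, 16:00-16:30.
Noa free: 09:30-11:00, 11:30-12:00, 14:00-14:30, 16:30-17:00.
Sven free: 10:30-16:00, 16:30-17:30.
Maria ∩ Sofia: 11:00-11:30, 13:30-14:00, 16:30-17:30.
Maria ∩ Sofia ∩ Yara: ∅.
Maria ∩ Sofia ∩ Yara ∩ Noa: ∅.
Maria ∩ Sofia ∩ Yara ∩ Noa ∩ Sven: ∅.
There is no time when everyone is free.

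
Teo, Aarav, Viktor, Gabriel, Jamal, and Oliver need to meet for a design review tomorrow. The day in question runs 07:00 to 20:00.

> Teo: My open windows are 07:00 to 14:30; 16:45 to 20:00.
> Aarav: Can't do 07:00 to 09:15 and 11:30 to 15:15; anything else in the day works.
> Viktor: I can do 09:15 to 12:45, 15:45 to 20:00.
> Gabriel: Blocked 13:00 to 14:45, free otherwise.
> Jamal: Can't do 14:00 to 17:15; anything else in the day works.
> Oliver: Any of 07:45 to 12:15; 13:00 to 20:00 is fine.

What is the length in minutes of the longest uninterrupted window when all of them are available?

Teo free: 07:00-14:30, 16:45-20:00.
Aarav free: 09:15-11:30, 15:15-20:00 (invert busy blocks within the working day).
Viktor free: 09:15-12:45, 15:45-20:00.
Gabriel free: 07:00-13:00, 14:45-20:00 (invert busy blocks within the working day).
Jamal free: 07:00-14:00, 17:15-20:00 (invert busy blocks within the working day).
Oliver free: 07:45-12:15, 13:00-20:00.
Teo ∩ Aarav: 09:15-11:30, 16:45-20:00.
Teo ∩ Aarav ∩ Viktor: 09:15-11:30, 16:45-20:00.
Teo ∩ Aarav ∩ Viktor ∩ Gabriel: 09:15-11:30, 16:45-20:00.
Teo ∩ Aarav ∩ Viktor ∩ Gabriel ∩ Jamal: 09:15-11:30, 17:15-20:00.
Teo ∩ Aarav ∩ Viktor ∩ Gabriel ∩ Jamal ∩ Oliver: 09:15-11:30, 17:15-20:00.
The longest is 17:15-20:00 at 165 minutes.

165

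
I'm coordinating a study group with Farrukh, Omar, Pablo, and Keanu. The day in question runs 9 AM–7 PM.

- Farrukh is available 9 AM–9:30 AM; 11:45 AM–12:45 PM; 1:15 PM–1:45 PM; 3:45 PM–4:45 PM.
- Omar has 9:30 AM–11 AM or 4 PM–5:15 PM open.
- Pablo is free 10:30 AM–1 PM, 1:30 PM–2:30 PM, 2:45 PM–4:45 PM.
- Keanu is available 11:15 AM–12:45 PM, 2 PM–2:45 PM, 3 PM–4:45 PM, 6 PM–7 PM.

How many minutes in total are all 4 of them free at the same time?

45

Farrukh ∩ Omar: 16:00-16:45.
Farrukh ∩ Omar ∩ Pablo: 16:00-16:45.
Farrukh ∩ Omar ∩ Pablo ∩ Keanu: 16:00-16:45.
Those are the intersection windows.
That's a single block of 45 minutes.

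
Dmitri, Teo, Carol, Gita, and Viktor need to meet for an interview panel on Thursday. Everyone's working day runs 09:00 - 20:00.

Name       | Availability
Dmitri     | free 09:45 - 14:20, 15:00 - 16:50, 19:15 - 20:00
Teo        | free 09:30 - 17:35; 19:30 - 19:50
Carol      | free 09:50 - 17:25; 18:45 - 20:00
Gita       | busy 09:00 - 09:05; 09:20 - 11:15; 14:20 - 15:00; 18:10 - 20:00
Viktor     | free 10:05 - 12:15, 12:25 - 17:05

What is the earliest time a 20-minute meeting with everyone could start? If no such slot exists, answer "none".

Dmitri free: 09:45-14:20, 15:00-16:50, 19:15-20:00.
Teo free: 09:30-17:35, 19:30-19:50.
Carol free: 09:50-17:25, 18:45-20:00.
Gita free: 09:05-09:20, 11:15-14:20, 15:00-18:10 (invert busy blocks within the working day).
Viktor free: 10:05-12:15, 12:25-17:05.
Dmitri ∩ Teo: 09:45-14:20, 15:00-16:50, 19:30-19:50.
Dmitri ∩ Teo ∩ Carol: 09:50-14:20, 15:00-16:50, 19:30-19:50.
Dmitri ∩ Teo ∩ Carol ∩ Gita: 11:15-14:20, 15:00-16:50.
Dmitri ∩ Teo ∩ Carol ∩ Gita ∩ Viktor: 11:15-12:15, 12:25-14:20, 15:00-16:50.
Those are the intersection windows.
The first common window of at least 20 minutes is 11:15-12:15, so the earliest start is 11:15.

11:15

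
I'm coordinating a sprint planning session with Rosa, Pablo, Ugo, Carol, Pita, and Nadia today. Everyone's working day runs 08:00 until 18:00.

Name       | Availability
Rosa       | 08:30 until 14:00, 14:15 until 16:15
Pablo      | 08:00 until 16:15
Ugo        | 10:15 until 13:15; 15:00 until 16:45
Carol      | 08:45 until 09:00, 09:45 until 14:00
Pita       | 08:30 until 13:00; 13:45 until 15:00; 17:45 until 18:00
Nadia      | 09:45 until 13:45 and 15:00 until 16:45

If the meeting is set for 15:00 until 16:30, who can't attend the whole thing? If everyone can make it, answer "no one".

Rosa: not fully free for 15:00-16:30. Pablo: not fully free for 15:00-16:30. Ugo: free for 15:00-16:30. Carol: not fully free for 15:00-16:30. Pita: not fully free for 15:00-16:30. Nadia: free for 15:00-16:30.

Carol, Pablo, Pita, Rosa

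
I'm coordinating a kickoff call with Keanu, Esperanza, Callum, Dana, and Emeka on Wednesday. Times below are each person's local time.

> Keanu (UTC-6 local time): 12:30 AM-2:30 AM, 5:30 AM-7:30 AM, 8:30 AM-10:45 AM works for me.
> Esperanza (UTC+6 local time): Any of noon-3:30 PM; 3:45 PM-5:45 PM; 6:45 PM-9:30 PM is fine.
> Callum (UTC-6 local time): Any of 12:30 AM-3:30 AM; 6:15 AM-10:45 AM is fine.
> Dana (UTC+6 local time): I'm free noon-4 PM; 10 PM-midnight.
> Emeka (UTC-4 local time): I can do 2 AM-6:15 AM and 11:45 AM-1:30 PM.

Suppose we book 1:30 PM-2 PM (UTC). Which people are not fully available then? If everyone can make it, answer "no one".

Dana, Emeka, Keanu

Keanu in UTC: 06:30-08:30, 11:30-13:30, 14:30-16:45 (add 6h to convert from UTC-6).
Esperanza in UTC: 06:00-09:30, 09:45-11:45, 12:45-15:30 (subtract 6h to convert from UTC+6).
Callum in UTC: 06:30-09:30, 12:15-16:45 (add 6h to convert from UTC-6).
Dana in UTC: 06:00-10:00, 16:00-18:00 (subtract 6h to convert from UTC+6).
Emeka in UTC: 06:00-10:15, 15:45-17:30 (add 4h to convert from UTC-4).
Keanu: not fully free for 13:30-14:00. Esperanza: free for 13:30-14:00. Callum: free for 13:30-14:00. Dana: not fully free for 13:30-14:00. Emeka: not fully free for 13:30-14:00.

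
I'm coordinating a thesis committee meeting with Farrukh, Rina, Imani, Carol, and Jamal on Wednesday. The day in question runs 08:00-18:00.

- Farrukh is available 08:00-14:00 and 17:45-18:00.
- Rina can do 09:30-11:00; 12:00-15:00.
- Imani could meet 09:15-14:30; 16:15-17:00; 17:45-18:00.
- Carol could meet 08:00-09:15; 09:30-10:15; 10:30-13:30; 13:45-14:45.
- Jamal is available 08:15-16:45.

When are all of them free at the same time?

Farrukh ∩ Rina: 09:30-11:00, 12:00-14:00.
Farrukh ∩ Rina ∩ Imani: 09:30-11:00, 12:00-14:00.
Farrukh ∩ Rina ∩ Imani ∩ Carol: 09:30-10:15, 10:30-11:00, 12:00-13:30, 13:45-14:00.
Farrukh ∩ Rina ∩ Imani ∩ Carol ∩ Jamal: 09:30-10:15, 10:30-11:00, 12:00-13:30, 13:45-14:00.

09:30-10:15, 10:30-11:00, 12:00-13:30, 13:45-14:00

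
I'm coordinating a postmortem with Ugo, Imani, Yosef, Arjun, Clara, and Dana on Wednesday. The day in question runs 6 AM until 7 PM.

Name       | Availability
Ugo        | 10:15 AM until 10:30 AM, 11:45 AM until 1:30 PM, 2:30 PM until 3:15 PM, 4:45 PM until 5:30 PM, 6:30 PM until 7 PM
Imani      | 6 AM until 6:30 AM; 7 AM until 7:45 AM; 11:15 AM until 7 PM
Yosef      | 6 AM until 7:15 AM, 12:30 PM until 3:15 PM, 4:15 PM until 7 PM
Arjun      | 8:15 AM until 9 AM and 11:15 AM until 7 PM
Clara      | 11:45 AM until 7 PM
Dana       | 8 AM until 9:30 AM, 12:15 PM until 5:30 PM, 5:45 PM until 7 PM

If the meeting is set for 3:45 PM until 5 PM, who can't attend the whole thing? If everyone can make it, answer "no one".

Ugo: not fully free for 15:45-17:00. Imani: free for 15:45-17:00. Yosef: not fully free for 15:45-17:00. Arjun: free for 15:45-17:00. Clara: free for 15:45-17:00. Dana: free for 15:45-17:00.

Ugo, Yosef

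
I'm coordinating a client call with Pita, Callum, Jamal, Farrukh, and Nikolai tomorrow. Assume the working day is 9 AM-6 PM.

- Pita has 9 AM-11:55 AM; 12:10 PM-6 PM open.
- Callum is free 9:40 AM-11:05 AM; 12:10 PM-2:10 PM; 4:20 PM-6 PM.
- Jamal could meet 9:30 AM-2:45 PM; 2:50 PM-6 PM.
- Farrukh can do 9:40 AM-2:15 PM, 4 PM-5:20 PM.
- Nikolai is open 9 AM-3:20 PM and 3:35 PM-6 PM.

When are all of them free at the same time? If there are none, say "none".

09:40-11:05, 12:10-14:10, 16:20-17:20

Pita ∩ Callum: 09:40-11:05, 12:10-14:10, 16:20-18:00.
Pita ∩ Callum ∩ Jamal: 09:40-11:05, 12:10-14:10, 16:20-18:00.
Pita ∩ Callum ∩ Jamal ∩ Farrukh: 09:40-11:05, 12:10-14:10, 16:20-17:20.
Pita ∩ Callum ∩ Jamal ∩ Farrukh ∩ Nikolai: 09:40-11:05, 12:10-14:10, 16:20-17:20.
So the common availability across everyone is 09:40-11:05, 12:10-14:10, 16:20-17:20.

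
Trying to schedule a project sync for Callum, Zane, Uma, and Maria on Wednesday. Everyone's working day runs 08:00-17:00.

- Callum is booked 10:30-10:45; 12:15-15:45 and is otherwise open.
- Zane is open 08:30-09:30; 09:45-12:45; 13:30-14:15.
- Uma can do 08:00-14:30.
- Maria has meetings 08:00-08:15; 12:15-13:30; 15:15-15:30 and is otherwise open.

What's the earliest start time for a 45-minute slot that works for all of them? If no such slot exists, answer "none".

08:30

Callum free: 08:00-10:30, 10:45-12:15, 15:45-17:00 (invert busy blocks within the working day).
Zane free: 08:30-09:30, 09:45-12:45, 13:30-14:15.
Uma free: 08:00-14:30.
Maria free: 08:15-12:15, 13:30-15:15, 15:30-17:00 (invert busy blocks within the working day).
Callum ∩ Zane: 08:30-09:30, 09:45-10:30, 10:45-12:15.
Callum ∩ Zane ∩ Uma: 08:30-09:30, 09:45-10:30, 10:45-12:15.
Callum ∩ Zane ∩ Uma ∩ Maria: 08:30-09:30, 09:45-10:30, 10:45-12:15.
The first common window of at least 45 minutes is 08:30-09:30, so the earliest start is 08:30.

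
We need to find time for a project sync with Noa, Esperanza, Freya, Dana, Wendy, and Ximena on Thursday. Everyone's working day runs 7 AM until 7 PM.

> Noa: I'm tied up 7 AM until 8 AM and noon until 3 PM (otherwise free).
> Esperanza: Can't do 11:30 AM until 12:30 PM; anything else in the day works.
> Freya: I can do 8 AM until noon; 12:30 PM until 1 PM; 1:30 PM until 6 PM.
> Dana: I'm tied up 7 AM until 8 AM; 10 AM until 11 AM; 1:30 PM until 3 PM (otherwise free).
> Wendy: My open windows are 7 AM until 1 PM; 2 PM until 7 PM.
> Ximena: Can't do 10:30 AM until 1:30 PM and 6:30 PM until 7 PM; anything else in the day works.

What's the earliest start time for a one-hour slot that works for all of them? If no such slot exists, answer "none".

Noa free: 08:00-12:00, 15:00-19:00 (invert busy blocks within the working day).
Esperanza free: 07:00-11:30, 12:30-19:00 (invert busy blocks within the working day).
Freya free: 08:00-12:00, 12:30-13:00, 13:30-18:00.
Dana free: 08:00-10:00, 11:00-13:30, 15:00-19:00 (invert busy blocks within the working day).
Wendy free: 07:00-13:00, 14:00-19:00.
Ximena free: 07:00-10:30, 13:30-18:30 (invert busy blocks within the working day).
Noa ∩ Esperanza: 08:00-11:30, 15:00-19:00.
Noa ∩ Esperanza ∩ Freya: 08:00-11:30, 15:00-18:00.
Noa ∩ Esperanza ∩ Freya ∩ Dana: 08:00-10:00, 11:00-11:30, 15:00-18:00.
Noa ∩ Esperanza ∩ Freya ∩ Dana ∩ Wendy: 08:00-10:00, 11:00-11:30, 15:00-18:00.
Noa ∩ Esperanza ∩ Freya ∩ Dana ∩ Wendy ∩ Ximena: 08:00-10:00, 15:00-18:00.
The first common window of at least 60 minutes is 08:00-10:00, so the earliest start is 08:00.

08:00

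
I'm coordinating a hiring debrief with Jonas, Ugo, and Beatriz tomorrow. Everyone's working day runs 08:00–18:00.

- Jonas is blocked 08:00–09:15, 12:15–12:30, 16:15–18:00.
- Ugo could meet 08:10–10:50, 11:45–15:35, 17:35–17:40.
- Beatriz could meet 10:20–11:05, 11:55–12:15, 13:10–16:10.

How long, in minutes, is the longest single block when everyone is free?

145

Jonas free: 09:15-12:15, 12:30-16:15 (invert busy blocks within the working day).
Ugo free: 08:10-10:50, 11:45-15:35, 17:35-17:40.
Beatriz free: 10:20-11:05, 11:55-12:15, 13:10-16:10.
Jonas ∩ Ugo: 09:15-10:50, 11:45-12:15, 12:30-15:35.
Jonas ∩ Ugo ∩ Beatriz: 10:20-10:50, 11:55-12:15, 13:10-15:35.
Those are the intersection windows.
The longest is 13:10-15:35 at 145 minutes.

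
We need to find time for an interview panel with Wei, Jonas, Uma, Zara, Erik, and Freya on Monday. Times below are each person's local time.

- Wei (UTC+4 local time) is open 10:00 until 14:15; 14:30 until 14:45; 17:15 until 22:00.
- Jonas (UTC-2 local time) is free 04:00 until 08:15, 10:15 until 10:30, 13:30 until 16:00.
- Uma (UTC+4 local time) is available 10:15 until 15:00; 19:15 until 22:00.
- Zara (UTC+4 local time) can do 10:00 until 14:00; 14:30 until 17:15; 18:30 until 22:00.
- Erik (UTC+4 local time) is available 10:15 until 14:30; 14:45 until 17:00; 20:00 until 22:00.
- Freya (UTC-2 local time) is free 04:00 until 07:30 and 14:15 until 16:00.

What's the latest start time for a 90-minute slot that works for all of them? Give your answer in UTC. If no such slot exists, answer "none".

16:30

Wei in UTC: 06:00-10:15, 10:30-10:45, 13:15-18:00 (subtract 4h to convert from UTC+4).
Jonas in UTC: 06:00-10:15, 12:15-12:30, 15:30-18:00 (add 2h to convert from UTC-2).
Uma in UTC: 06:15-11:00, 15:15-18:00 (subtract 4h to convert from UTC+4).
Zara in UTC: 06:00-10:00, 10:30-13:15, 14:30-18:00 (subtract 4h to convert from UTC+4).
Erik in UTC: 06:15-10:30, 10:45-13:00, 16:00-18:00 (subtract 4h to convert from UTC+4).
Freya in UTC: 06:00-09:30, 16:15-18:00 (add 2h to convert from UTC-2).
Wei ∩ Jonas: 06:00-10:15, 15:30-18:00.
Wei ∩ Jonas ∩ Uma: 06:15-10:15, 15:30-18:00.
Wei ∩ Jonas ∩ Uma ∩ Zara: 06:15-10:00, 15:30-18:00.
Wei ∩ Jonas ∩ Uma ∩ Zara ∩ Erik: 06:15-10:00, 16:00-18:00.
Wei ∩ Jonas ∩ Uma ∩ Zara ∩ Erik ∩ Freya: 06:15-09:30, 16:15-18:00.
Those are the intersection windows.
The last common window of at least 90 minutes is 16:15-18:00; a 90-minute meeting can start as late as 16:30 and still end by 18:00.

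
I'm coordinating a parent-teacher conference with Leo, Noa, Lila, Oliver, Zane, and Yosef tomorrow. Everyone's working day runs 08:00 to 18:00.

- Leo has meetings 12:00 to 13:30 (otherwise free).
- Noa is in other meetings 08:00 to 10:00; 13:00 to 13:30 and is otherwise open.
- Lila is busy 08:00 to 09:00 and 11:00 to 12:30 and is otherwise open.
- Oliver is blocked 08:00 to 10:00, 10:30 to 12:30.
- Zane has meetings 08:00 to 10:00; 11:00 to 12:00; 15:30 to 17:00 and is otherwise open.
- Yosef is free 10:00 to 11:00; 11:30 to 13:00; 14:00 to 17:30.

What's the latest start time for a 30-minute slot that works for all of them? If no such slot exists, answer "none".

17:00

Leo free: 08:00-12:00, 13:30-18:00 (invert busy blocks within the working day).
Noa free: 10:00-13:00, 13:30-18:00 (invert busy blocks within the working day).
Lila free: 09:00-11:00, 12:30-18:00 (invert busy blocks within the working day).
Oliver free: 10:00-10:30, 12:30-18:00 (invert busy blocks within the working day).
Zane free: 10:00-11:00, 12:00-15:30, 17:00-18:00 (invert busy blocks within the working day).
Yosef free: 10:00-11:00, 11:30-13:00, 14:00-17:30.
Leo ∩ Noa: 10:00-12:00, 13:30-18:00.
Leo ∩ Noa ∩ Lila: 10:00-11:00, 13:30-18:00.
Leo ∩ Noa ∩ Lila ∩ Oliver: 10:00-10:30, 13:30-18:00.
Leo ∩ Noa ∩ Lila ∩ Oliver ∩ Zane: 10:00-10:30, 13:30-15:30, 17:00-18:00.
Leo ∩ Noa ∩ Lila ∩ Oliver ∩ Zane ∩ Yosef: 10:00-10:30, 14:00-15:30, 17:00-17:30.
Those are the intersection windows.
The last common window of at least 30 minutes is 17:00-17:30; a 30-minute meeting can start as late as 17:00 and still end by 17:30.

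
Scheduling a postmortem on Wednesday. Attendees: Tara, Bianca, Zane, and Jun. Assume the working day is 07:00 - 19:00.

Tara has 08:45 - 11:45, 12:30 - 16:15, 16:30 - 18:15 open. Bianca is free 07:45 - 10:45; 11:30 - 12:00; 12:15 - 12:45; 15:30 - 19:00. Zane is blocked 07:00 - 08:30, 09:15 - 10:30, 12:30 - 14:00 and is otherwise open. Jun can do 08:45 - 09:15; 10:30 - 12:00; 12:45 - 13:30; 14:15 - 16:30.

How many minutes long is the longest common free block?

Tara free: 08:45-11:45, 12:30-16:15, 16:30-18:15.
Bianca free: 07:45-10:45, 11:30-12:00, 12:15-12:45, 15:30-19:00.
Zane free: 08:30-09:15, 10:30-12:30, 14:00-19:00 (invert busy blocks within the working day).
Jun free: 08:45-09:15, 10:30-12:00, 12:45-13:30, 14:15-16:30.
Tara ∩ Bianca: 08:45-10:45, 11:30-11:45, 12:30-12:45, 15:30-16:15, 16:30-18:15.
Tara ∩ Bianca ∩ Zane: 08:45-09:15, 10:30-10:45, 11:30-11:45, 15:30-16:15, 16:30-18:15.
Tara ∩ Bianca ∩ Zane ∩ Jun: 08:45-09:15, 10:30-10:45, 11:30-11:45, 15:30-16:15.
So the common availability across everyone is 08:45-09:15, 10:30-10:45, 11:30-11:45, 15:30-16:15.
The longest is 15:30-16:15 at 45 minutes.

45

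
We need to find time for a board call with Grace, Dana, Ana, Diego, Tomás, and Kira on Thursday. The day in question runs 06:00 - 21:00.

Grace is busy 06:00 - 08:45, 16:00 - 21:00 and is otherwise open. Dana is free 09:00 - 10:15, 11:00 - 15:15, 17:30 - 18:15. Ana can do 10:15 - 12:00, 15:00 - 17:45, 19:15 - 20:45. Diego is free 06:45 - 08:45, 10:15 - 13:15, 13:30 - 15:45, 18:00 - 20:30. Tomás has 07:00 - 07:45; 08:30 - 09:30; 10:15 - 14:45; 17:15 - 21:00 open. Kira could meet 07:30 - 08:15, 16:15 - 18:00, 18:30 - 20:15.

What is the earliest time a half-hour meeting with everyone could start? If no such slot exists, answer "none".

none

Grace free: 08:45-16:00 (invert busy blocks within the working day).
Dana free: 09:00-10:15, 11:00-15:15, 17:30-18:15.
Ana free: 10:15-12:00, 15:00-17:45, 19:15-20:45.
Diego free: 06:45-08:45, 10:15-13:15, 13:30-15:45, 18:00-20:30.
Tomás free: 07:00-07:45, 08:30-09:30, 10:15-14:45, 17:15-21:00.
Kira free: 07:30-08:15, 16:15-18:00, 18:30-20:15.
Grace ∩ Dana: 09:00-10:15, 11:00-15:15.
Grace ∩ Dana ∩ Ana: 11:00-12:00, 15:00-15:15.
Grace ∩ Dana ∩ Ana ∩ Diego: 11:00-12:00, 15:00-15:15.
Grace ∩ Dana ∩ Ana ∩ Diego ∩ Tomás: 11:00-12:00.
Grace ∩ Dana ∩ Ana ∩ Diego ∩ Tomás ∩ Kira: ∅.
There is no time when everyone is free.
No common window is at least 30 minutes long.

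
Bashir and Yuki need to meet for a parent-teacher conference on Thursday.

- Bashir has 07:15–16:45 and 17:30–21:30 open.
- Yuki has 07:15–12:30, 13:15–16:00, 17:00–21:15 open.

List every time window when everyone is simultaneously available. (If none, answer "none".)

07:15-12:30, 13:15-16:00, 17:30-21:15

Bashir ∩ Yuki: 07:15-12:30, 13:15-16:00, 17:30-21:15.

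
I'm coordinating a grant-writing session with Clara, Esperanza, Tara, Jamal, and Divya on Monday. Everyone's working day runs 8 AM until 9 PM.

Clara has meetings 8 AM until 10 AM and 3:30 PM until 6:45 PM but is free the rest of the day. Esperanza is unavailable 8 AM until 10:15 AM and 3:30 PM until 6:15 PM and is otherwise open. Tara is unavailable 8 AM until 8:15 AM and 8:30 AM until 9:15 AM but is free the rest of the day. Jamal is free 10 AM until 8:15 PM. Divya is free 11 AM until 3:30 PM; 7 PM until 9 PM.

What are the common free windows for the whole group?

11:00-15:30, 19:00-20:15

Clara free: 10:00-15:30, 18:45-21:00 (invert busy blocks within the working day).
Esperanza free: 10:15-15:30, 18:15-21:00 (invert busy blocks within the working day).
Tara free: 08:15-08:30, 09:15-21:00 (invert busy blocks within the working day).
Jamal free: 10:00-20:15.
Divya free: 11:00-15:30, 19:00-21:00.
Clara ∩ Esperanza: 10:15-15:30, 18:45-21:00.
Clara ∩ Esperanza ∩ Tara: 10:15-15:30, 18:45-21:00.
Clara ∩ Esperanza ∩ Tara ∩ Jamal: 10:15-15:30, 18:45-20:15.
Clara ∩ Esperanza ∩ Tara ∩ Jamal ∩ Divya: 11:00-15:30, 19:00-20:15.
Those are the intersection windows.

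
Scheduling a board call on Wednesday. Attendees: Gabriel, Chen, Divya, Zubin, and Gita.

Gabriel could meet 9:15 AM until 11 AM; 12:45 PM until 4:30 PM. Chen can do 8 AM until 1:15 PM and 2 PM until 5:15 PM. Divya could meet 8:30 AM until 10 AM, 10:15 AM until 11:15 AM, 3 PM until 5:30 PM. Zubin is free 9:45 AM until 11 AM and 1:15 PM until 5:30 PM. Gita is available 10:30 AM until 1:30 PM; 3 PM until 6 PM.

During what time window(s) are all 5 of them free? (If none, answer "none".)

10:30-11:00, 15:00-16:30

Gabriel ∩ Chen: 09:15-11:00, 12:45-13:15, 14:00-16:30.
Gabriel ∩ Chen ∩ Divya: 09:15-10:00, 10:15-11:00, 15:00-16:30.
Gabriel ∩ Chen ∩ Divya ∩ Zubin: 09:45-10:00, 10:15-11:00, 15:00-16:30.
Gabriel ∩ Chen ∩ Divya ∩ Zubin ∩ Gita: 10:30-11:00, 15:00-16:30.
Those are the intersection windows.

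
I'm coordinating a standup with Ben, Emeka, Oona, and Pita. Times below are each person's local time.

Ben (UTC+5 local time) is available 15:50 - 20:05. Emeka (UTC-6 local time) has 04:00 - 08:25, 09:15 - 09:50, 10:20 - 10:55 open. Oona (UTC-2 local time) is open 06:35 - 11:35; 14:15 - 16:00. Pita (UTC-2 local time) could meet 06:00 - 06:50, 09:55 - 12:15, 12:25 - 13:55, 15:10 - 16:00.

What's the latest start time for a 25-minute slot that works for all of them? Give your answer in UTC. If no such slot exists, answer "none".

13:10

Ben in UTC: 10:50-15:05 (subtract 5h to convert from UTC+5).
Emeka in UTC: 10:00-14:25, 15:15-15:50, 16:20-16:55 (add 6h to convert from UTC-6).
Oona in UTC: 08:35-13:35, 16:15-18:00 (add 2h to convert from UTC-2).
Pita in UTC: 08:00-08:50, 11:55-14:15, 14:25-15:55, 17:10-18:00 (add 2h to convert from UTC-2).
Ben ∩ Emeka: 10:50-14:25.
Ben ∩ Emeka ∩ Oona: 10:50-13:35.
Ben ∩ Emeka ∩ Oona ∩ Pita: 11:55-13:35.
So the common availability across everyone is 11:55-13:35.
The last common window of at least 25 minutes is 11:55-13:35; a 25-minute meeting can start as late as 13:10 and still end by 13:35.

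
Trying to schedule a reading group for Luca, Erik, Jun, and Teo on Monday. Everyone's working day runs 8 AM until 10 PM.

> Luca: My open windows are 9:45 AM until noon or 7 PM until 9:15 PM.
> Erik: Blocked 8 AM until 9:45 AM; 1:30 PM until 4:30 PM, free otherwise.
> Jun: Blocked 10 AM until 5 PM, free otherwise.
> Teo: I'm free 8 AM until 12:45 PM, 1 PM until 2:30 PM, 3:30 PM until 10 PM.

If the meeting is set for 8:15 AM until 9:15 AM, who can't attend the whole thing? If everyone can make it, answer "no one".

Erik, Luca

Luca free: 09:45-12:00, 19:00-21:15.
Erik free: 09:45-13:30, 16:30-22:00 (invert busy blocks within the working day).
Jun free: 08:00-10:00, 17:00-22:00 (invert busy blocks within the working day).
Teo free: 08:00-12:45, 13:00-14:30, 15:30-22:00.
Luca: not fully free for 08:15-09:15. Erik: not fully free for 08:15-09:15. Jun: free for 08:15-09:15. Teo: free for 08:15-09:15.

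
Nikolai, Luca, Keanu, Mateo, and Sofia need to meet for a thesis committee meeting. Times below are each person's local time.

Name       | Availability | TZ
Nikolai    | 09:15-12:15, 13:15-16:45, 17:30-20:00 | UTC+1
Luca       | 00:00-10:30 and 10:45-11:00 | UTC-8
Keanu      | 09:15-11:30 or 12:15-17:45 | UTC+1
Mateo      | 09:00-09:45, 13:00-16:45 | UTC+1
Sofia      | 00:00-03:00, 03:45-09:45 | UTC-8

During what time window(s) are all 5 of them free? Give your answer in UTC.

Nikolai in UTC: 08:15-11:15, 12:15-15:45, 16:30-19:00 (subtract 1h to convert from UTC+1).
Luca in UTC: 08:00-18:30, 18:45-19:00 (add 8h to convert from UTC-8).
Keanu in UTC: 08:15-10:30, 11:15-16:45 (subtract 1h to convert from UTC+1).
Mateo in UTC: 08:00-08:45, 12:00-15:45 (subtract 1h to convert from UTC+1).
Sofia in UTC: 08:00-11:00, 11:45-17:45 (add 8h to convert from UTC-8).
Nikolai ∩ Luca: 08:15-11:15, 12:15-15:45, 16:30-18:30, 18:45-19:00.
Nikolai ∩ Luca ∩ Keanu: 08:15-10:30, 12:15-15:45, 16:30-16:45.
Nikolai ∩ Luca ∩ Keanu ∩ Mateo: 08:15-08:45, 12:15-15:45.
Nikolai ∩ Luca ∩ Keanu ∩ Mateo ∩ Sofia: 08:15-08:45, 12:15-15:45.

08:15-08:45, 12:15-15:45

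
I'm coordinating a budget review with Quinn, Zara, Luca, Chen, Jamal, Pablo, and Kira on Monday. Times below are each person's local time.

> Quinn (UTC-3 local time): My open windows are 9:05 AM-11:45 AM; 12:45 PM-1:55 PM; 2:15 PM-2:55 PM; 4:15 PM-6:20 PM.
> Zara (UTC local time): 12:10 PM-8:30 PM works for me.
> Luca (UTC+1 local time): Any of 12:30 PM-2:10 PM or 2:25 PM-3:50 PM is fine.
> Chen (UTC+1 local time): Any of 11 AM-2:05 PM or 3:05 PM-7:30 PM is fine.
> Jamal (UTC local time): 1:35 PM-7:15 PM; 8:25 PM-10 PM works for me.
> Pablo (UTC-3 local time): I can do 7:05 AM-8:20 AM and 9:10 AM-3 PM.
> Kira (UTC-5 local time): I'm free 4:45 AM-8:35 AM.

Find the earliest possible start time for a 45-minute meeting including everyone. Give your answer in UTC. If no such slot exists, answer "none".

none

Quinn in UTC: 12:05-14:45, 15:45-16:55, 17:15-17:55, 19:15-21:20 (add 3h to convert from UTC-3).
Zara in UTC: 12:10-20:30.
Luca in UTC: 11:30-13:10, 13:25-14:50 (subtract 1h to convert from UTC+1).
Chen in UTC: 10:00-13:05, 14:05-18:30 (subtract 1h to convert from UTC+1).
Jamal in UTC: 13:35-19:15, 20:25-22:00.
Pablo in UTC: 10:05-11:20, 12:10-18:00 (add 3h to convert from UTC-3).
Kira in UTC: 09:45-13:35 (add 5h to convert from UTC-5).
Quinn ∩ Zara: 12:10-14:45, 15:45-16:55, 17:15-17:55, 19:15-20:30.
Quinn ∩ Zara ∩ Luca: 12:10-13:10, 13:25-14:45.
Quinn ∩ Zara ∩ Luca ∩ Chen: 12:10-13:05, 14:05-14:45.
Quinn ∩ Zara ∩ Luca ∩ Chen ∩ Jamal: 14:05-14:45.
Quinn ∩ Zara ∩ Luca ∩ Chen ∩ Jamal ∩ Pablo: 14:05-14:45.
Quinn ∩ Zara ∩ Luca ∩ Chen ∩ Jamal ∩ Pablo ∩ Kira: ∅.
There is no time when everyone is free.
No common window is at least 45 minutes long.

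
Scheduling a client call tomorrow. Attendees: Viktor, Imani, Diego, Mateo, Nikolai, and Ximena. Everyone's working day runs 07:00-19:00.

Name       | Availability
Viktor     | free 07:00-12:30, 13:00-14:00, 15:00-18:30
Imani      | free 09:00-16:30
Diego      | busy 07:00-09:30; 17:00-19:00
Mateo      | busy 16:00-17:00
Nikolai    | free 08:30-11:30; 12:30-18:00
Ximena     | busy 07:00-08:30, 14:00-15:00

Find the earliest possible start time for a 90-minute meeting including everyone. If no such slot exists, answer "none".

09:30

Viktor free: 07:00-12:30, 13:00-14:00, 15:00-18:30.
Imani free: 09:00-16:30.
Diego free: 09:30-17:00 (invert busy blocks within the working day).
Mateo free: 07:00-16:00, 17:00-19:00 (invert busy blocks within the working day).
Nikolai free: 08:30-11:30, 12:30-18:00.
Ximena free: 08:30-14:00, 15:00-19:00 (invert busy blocks within the working day).
Viktor ∩ Imani: 09:00-12:30, 13:00-14:00, 15:00-16:30.
Viktor ∩ Imani ∩ Diego: 09:30-12:30, 13:00-14:00, 15:00-16:30.
Viktor ∩ Imani ∩ Diego ∩ Mateo: 09:30-12:30, 13:00-14:00, 15:00-16:00.
Viktor ∩ Imani ∩ Diego ∩ Mateo ∩ Nikolai: 09:30-11:30, 13:00-14:00, 15:00-16:00.
Viktor ∩ Imani ∩ Diego ∩ Mateo ∩ Nikolai ∩ Ximena: 09:30-11:30, 13:00-14:00, 15:00-16:00.
Those are the intersection windows.
The first common window of at least 90 minutes is 09:30-11:30, so the earliest start is 09:30.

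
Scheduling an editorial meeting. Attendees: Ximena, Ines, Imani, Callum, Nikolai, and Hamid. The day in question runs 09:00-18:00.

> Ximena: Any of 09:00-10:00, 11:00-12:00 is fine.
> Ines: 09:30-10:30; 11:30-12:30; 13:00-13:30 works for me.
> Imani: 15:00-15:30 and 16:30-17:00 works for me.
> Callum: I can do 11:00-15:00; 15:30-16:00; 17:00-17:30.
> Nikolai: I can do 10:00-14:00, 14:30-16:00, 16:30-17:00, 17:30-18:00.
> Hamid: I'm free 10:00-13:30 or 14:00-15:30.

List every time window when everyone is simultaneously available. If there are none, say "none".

Ximena ∩ Ines: 09:30-10:00, 11:30-12:00.
Ximena ∩ Ines ∩ Imani: ∅.
Ximena ∩ Ines ∩ Imani ∩ Callum: ∅.
Ximena ∩ Ines ∩ Imani ∩ Callum ∩ Nikolai: ∅.
Ximena ∩ Ines ∩ Imani ∩ Callum ∩ Nikolai ∩ Hamid: ∅.
There is no time when everyone is free.

none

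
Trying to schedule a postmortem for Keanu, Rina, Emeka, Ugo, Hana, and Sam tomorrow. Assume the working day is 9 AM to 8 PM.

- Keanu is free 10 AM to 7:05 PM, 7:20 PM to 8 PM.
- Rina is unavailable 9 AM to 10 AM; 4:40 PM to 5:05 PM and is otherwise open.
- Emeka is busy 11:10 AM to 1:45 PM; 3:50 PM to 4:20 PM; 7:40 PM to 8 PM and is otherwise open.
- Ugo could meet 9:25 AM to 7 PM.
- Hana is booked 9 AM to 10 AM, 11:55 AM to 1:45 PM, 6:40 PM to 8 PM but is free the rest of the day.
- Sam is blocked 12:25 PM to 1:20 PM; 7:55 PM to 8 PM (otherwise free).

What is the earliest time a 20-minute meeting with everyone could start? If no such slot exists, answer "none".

Keanu free: 10:00-19:05, 19:20-20:00.
Rina free: 10:00-16:40, 17:05-20:00 (invert busy blocks within the working day).
Emeka free: 09:00-11:10, 13:45-15:50, 16:20-19:40 (invert busy blocks within the working day).
Ugo free: 09:25-19:00.
Hana free: 10:00-11:55, 13:45-18:40 (invert busy blocks within the working day).
Sam free: 09:00-12:25, 13:20-19:55 (invert busy blocks within the working day).
Keanu ∩ Rina: 10:00-16:40, 17:05-19:05, 19:20-20:00.
Keanu ∩ Rina ∩ Emeka: 10:00-11:10, 13:45-15:50, 16:20-16:40, 17:05-19:05, 19:20-19:40.
Keanu ∩ Rina ∩ Emeka ∩ Ugo: 10:00-11:10, 13:45-15:50, 16:20-16:40, 17:05-19:00.
Keanu ∩ Rina ∩ Emeka ∩ Ugo ∩ Hana: 10:00-11:10, 13:45-15:50, 16:20-16:40, 17:05-18:40.
Keanu ∩ Rina ∩ Emeka ∩ Ugo ∩ Hana ∩ Sam: 10:00-11:10, 13:45-15:50, 16:20-16:40, 17:05-18:40.
The first common window of at least 20 minutes is 10:00-11:10, so the earliest start is 10:00.

10:00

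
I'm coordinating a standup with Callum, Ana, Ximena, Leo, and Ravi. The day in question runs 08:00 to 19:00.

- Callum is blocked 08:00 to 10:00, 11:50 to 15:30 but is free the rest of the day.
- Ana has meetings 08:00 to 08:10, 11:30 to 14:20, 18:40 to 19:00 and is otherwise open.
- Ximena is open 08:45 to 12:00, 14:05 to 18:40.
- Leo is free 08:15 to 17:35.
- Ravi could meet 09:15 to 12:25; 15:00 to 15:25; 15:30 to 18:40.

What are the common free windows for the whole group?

10:00-11:30, 15:30-17:35

Callum free: 10:00-11:50, 15:30-19:00 (invert busy blocks within the working day).
Ana free: 08:10-11:30, 14:20-18:40 (invert busy blocks within the working day).
Ximena free: 08:45-12:00, 14:05-18:40.
Leo free: 08:15-17:35.
Ravi free: 09:15-12:25, 15:00-15:25, 15:30-18:40.
Callum ∩ Ana: 10:00-11:30, 15:30-18:40.
Callum ∩ Ana ∩ Ximena: 10:00-11:30, 15:30-18:40.
Callum ∩ Ana ∩ Ximena ∩ Leo: 10:00-11:30, 15:30-17:35.
Callum ∩ Ana ∩ Ximena ∩ Leo ∩ Ravi: 10:00-11:30, 15:30-17:35.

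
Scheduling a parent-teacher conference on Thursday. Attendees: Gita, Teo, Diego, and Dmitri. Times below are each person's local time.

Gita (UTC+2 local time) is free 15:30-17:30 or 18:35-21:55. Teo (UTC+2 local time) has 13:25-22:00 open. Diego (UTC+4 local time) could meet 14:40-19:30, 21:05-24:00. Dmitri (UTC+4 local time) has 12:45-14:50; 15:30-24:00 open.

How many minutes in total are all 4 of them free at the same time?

290

Gita in UTC: 13:30-15:30, 16:35-19:55 (subtract 2h to convert from UTC+2).
Teo in UTC: 11:25-20:00 (subtract 2h to convert from UTC+2).
Diego in UTC: 10:40-15:30, 17:05-20:00 (subtract 4h to convert from UTC+4).
Dmitri in UTC: 08:45-10:50, 11:30-20:00 (subtract 4h to convert from UTC+4).
Gita ∩ Teo: 13:30-15:30, 16:35-19:55.
Gita ∩ Teo ∩ Diego: 13:30-15:30, 17:05-19:55.
Gita ∩ Teo ∩ Diego ∩ Dmitri: 13:30-15:30, 17:05-19:55.
Summing the common windows: 120 + 170 = 290 minutes.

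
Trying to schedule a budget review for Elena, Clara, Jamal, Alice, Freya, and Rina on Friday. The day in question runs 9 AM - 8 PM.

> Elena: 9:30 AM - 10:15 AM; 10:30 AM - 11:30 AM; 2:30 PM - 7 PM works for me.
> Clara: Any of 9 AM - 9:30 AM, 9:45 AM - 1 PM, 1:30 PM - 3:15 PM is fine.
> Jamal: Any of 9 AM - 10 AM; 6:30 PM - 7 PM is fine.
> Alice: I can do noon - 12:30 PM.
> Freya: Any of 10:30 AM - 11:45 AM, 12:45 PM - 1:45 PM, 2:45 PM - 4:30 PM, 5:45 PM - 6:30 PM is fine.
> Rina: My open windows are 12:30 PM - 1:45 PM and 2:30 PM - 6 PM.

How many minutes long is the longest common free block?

Elena ∩ Clara: 09:45-10:15, 10:30-11:30, 14:30-15:15.
Elena ∩ Clara ∩ Jamal: 09:45-10:00.
Elena ∩ Clara ∩ Jamal ∩ Alice: ∅.
Elena ∩ Clara ∩ Jamal ∩ Alice ∩ Freya: ∅.
Elena ∩ Clara ∩ Jamal ∩ Alice ∩ Freya ∩ Rina: ∅.
There is no time when everyone is free.
No common window exists, so the longest block is 0 minutes.

0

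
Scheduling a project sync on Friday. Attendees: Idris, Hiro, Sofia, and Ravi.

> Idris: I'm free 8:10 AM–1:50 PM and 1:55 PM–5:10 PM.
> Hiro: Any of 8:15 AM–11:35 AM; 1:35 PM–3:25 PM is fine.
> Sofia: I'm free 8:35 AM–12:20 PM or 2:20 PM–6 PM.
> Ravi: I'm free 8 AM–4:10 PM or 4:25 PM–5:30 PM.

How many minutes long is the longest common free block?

180

Idris ∩ Hiro: 08:15-11:35, 13:35-13:50, 13:55-15:25.
Idris ∩ Hiro ∩ Sofia: 08:35-11:35, 14:20-15:25.
Idris ∩ Hiro ∩ Sofia ∩ Ravi: 08:35-11:35, 14:20-15:25.
The longest is 08:35-11:35 at 180 minutes.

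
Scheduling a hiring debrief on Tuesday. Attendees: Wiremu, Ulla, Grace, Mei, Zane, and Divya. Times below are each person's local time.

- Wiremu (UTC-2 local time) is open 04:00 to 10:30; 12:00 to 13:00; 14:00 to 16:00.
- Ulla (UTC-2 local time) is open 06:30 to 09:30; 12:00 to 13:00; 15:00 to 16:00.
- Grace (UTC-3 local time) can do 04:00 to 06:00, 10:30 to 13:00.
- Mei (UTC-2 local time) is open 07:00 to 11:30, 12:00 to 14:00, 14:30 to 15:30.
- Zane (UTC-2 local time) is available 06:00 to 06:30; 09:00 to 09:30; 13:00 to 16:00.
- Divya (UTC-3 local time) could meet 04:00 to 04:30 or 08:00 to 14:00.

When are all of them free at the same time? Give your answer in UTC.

Wiremu in UTC: 06:00-12:30, 14:00-15:00, 16:00-18:00 (add 2h to convert from UTC-2).
Ulla in UTC: 08:30-11:30, 14:00-15:00, 17:00-18:00 (add 2h to convert from UTC-2).
Grace in UTC: 07:00-09:00, 13:30-16:00 (add 3h to convert from UTC-3).
Mei in UTC: 09:00-13:30, 14:00-16:00, 16:30-17:30 (add 2h to convert from UTC-2).
Zane in UTC: 08:00-08:30, 11:00-11:30, 15:00-18:00 (add 2h to convert from UTC-2).
Divya in UTC: 07:00-07:30, 11:00-17:00 (add 3h to convert from UTC-3).
Wiremu ∩ Ulla: 08:30-11:30, 14:00-15:00, 17:00-18:00.
Wiremu ∩ Ulla ∩ Grace: 08:30-09:00, 14:00-15:00.
Wiremu ∩ Ulla ∩ Grace ∩ Mei: 14:00-15:00.
Wiremu ∩ Ulla ∩ Grace ∩ Mei ∩ Zane: ∅.
Wiremu ∩ Ulla ∩ Grace ∩ Mei ∩ Zane ∩ Divya: ∅.
There is no time when everyone is free.

none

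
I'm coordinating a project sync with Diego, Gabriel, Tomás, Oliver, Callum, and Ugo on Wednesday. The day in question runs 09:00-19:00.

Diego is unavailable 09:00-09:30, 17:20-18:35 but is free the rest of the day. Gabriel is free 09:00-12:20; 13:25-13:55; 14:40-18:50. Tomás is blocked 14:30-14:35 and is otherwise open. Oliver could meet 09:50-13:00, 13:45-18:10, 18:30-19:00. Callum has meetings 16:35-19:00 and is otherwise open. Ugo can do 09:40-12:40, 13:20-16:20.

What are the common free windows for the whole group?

Diego free: 09:30-17:20, 18:35-19:00 (invert busy blocks within the working day).
Gabriel free: 09:00-12:20, 13:25-13:55, 14:40-18:50.
Tomás free: 09:00-14:30, 14:35-19:00 (invert busy blocks within the working day).
Oliver free: 09:50-13:00, 13:45-18:10, 18:30-19:00.
Callum free: 09:00-16:35 (invert busy blocks within the working day).
Ugo free: 09:40-12:40, 13:20-16:20.
Diego ∩ Gabriel: 09:30-12:20, 13:25-13:55, 14:40-17:20, 18:35-18:50.
Diego ∩ Gabriel ∩ Tomás: 09:30-12:20, 13:25-13:55, 14:40-17:20, 18:35-18:50.
Diego ∩ Gabriel ∩ Tomás ∩ Oliver: 09:50-12:20, 13:45-13:55, 14:40-17:20, 18:35-18:50.
Diego ∩ Gabriel ∩ Tomás ∩ Oliver ∩ Callum: 09:50-12:20, 13:45-13:55, 14:40-16:35.
Diego ∩ Gabriel ∩ Tomás ∩ Oliver ∩ Callum ∩ Ugo: 09:50-12:20, 13:45-13:55, 14:40-16:20.
So the common availability across everyone is 09:50-12:20, 13:45-13:55, 14:40-16:20.

09:50-12:20, 13:45-13:55, 14:40-16:20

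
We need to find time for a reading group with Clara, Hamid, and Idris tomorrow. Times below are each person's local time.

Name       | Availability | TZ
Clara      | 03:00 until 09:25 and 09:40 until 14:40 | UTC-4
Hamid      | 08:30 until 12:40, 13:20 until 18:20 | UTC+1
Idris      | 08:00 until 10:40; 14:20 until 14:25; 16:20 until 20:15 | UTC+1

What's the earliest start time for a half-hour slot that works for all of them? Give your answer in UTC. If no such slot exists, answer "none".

Clara in UTC: 07:00-13:25, 13:40-18:40 (add 4h to convert from UTC-4).
Hamid in UTC: 07:30-11:40, 12:20-17:20 (subtract 1h to convert from UTC+1).
Idris in UTC: 07:00-09:40, 13:20-13:25, 15:20-19:15 (subtract 1h to convert from UTC+1).
Clara ∩ Hamid: 07:30-11:40, 12:20-13:25, 13:40-17:20.
Clara ∩ Hamid ∩ Idris: 07:30-09:40, 13:20-13:25, 15:20-17:20.
Those are the intersection windows.
The first common window of at least 30 minutes is 07:30-09:40, so the earliest start is 07:30.

07:30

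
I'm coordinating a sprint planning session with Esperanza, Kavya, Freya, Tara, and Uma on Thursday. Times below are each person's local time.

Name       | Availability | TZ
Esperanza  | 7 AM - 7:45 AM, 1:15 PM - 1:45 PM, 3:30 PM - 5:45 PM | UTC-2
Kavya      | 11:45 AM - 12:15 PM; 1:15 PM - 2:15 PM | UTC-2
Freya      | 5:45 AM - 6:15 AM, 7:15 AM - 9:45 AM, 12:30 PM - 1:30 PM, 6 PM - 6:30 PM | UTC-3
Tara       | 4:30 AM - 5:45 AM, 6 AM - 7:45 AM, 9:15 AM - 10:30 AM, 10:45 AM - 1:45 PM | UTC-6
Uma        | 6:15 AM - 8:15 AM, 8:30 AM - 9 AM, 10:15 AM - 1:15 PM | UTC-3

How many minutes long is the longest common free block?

15

Esperanza in UTC: 09:00-09:45, 15:15-15:45, 17:30-19:45 (add 2h to convert from UTC-2).
Kavya in UTC: 13:45-14:15, 15:15-16:15 (add 2h to convert from UTC-2).
Freya in UTC: 08:45-09:15, 10:15-12:45, 15:30-16:30, 21:00-21:30 (add 3h to convert from UTC-3).
Tara in UTC: 10:30-11:45, 12:00-13:45, 15:15-16:30, 16:45-19:45 (add 6h to convert from UTC-6).
Uma in UTC: 09:15-11:15, 11:30-12:00, 13:15-16:15 (add 3h to convert from UTC-3).
Esperanza ∩ Kavya: 15:15-15:45.
Esperanza ∩ Kavya ∩ Freya: 15:30-15:45.
Esperanza ∩ Kavya ∩ Freya ∩ Tara: 15:30-15:45.
Esperanza ∩ Kavya ∩ Freya ∩ Tara ∩ Uma: 15:30-15:45.
The longest is 15:30-15:45 at 15 minutes.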